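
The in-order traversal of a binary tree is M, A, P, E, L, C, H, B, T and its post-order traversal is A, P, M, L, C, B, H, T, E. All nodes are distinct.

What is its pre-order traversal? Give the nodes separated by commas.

The last element of post-order is the root; it splits in-order into left and right subtrees.
Root E: left subtree has 3 nodes {M, A, P}, right has 5 {L, C, H, B, T}.
  Root M: left subtree has 0 nodes { }, right has 2 {A, P}.
    Root P: left subtree has 1 node {A}, right has 0 { }.
  Root T: left subtree has 4 nodes {L, C, H, B}, right has 0 { }.
    Root H: left subtree has 2 nodes {L, C}, right has 1 {B}.
      Root C: left subtree has 1 node {L}, right has 0 { }.

E, M, P, A, T, H, C, L, B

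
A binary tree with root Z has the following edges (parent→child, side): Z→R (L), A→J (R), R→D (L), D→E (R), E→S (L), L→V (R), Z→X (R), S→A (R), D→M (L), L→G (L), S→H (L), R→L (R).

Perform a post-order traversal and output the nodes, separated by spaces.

M H J A S E D G V L R X Z

Post-order visits the left subtree, then the right subtree, then the node.
At Z: go left to R.
  At R: go left to D.
    At D: go left to M.
      M is a leaf — visit M.
    At D: go right to E.
      At E: go left to S.
        At S: go left to H.
          H is a leaf — visit H.
        At S: go right to A.
          At A: no left child.
          At A: go right to J.
            J is a leaf — visit J.
          Visit A.
        Visit S.
      At E: no right child.
      Visit E.
    Visit D.
  At R: go right to L.
    At L: go left to G.
      G is a leaf — visit G.
    At L: go right to V.
      V is a leaf — visit V.
    Visit L.
  Visit R.
At Z: go right to X.
  X is a leaf — visit X.
Visit Z.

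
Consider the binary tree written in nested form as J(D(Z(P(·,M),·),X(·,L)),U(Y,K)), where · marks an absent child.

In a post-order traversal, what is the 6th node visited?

D

Post-order visits the left subtree, then the right subtree, then the node.
At J: go left to D.
  At D: go left to Z.
    At Z: go left to P.
      At P: no left child.
      At P: go right to M.
        M is a leaf — visit M.
      Visit P.
    At Z: no right child.
    Visit Z.
  At D: go right to X.
    At X: no left child.
    At X: go right to L.
      L is a leaf — visit L.
    Visit X.
  Visit D.
At J: go right to U.
  At U: go left to Y.
    Y is a leaf — visit Y.
  At U: go right to K.
    K is a leaf — visit K.
  Visit U.
Visit J.
Full post-order sequence: M, P, Z, L, X, D, Y, K, U, J.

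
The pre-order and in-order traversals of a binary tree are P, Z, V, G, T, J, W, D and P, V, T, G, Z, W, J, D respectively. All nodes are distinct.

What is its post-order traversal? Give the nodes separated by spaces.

T G V W D J Z P

The first element of pre-order is the root; it splits in-order into left and right subtrees.
Root P: left subtree has 0 nodes { }, right has 7 {V, T, G, Z, W, J, D}.
  Root Z: left subtree has 3 nodes {V, T, G}, right has 3 {W, J, D}.
    Root V: left subtree has 0 nodes { }, right has 2 {T, G}.
      Root G: left subtree has 1 node {T}, right has 0 { }.
    Root J: left subtree has 1 node {W}, right has 1 {D}.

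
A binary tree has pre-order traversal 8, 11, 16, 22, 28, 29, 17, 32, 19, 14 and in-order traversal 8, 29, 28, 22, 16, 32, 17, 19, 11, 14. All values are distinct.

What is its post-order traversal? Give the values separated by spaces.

The first element of pre-order is the root; it splits in-order into left and right subtrees.
Root 8: left subtree has 0 nodes { }, right has 9 {29, 28, 22, 16, 32, 17, 19, 11, 14}.
  Root 11: left subtree has 7 nodes {29, 28, 22, 16, 32, 17, 19}, right has 1 {14}.
    Root 16: left subtree has 3 nodes {29, 28, 22}, right has 3 {32, 17, 19}.
      Root 22: left subtree has 2 nodes {29, 28}, right has 0 { }.
        Root 28: left subtree has 1 node {29}, right has 0 { }.
      Root 17: left subtree has 1 node {32}, right has 1 {19}.

29 28 22 32 19 17 16 14 11 8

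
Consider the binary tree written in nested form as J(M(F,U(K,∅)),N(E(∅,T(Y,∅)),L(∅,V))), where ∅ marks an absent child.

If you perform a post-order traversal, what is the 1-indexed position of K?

2

Post-order visits the left subtree, then the right subtree, then the node.
At J: go left to M.
  At M: go left to F.
    F is a leaf — visit F.
  At M: go right to U.
    At U: go left to K.
      K is a leaf — visit K.
    At U: no right child.
    Visit U.
  Visit M.
At J: go right to N.
  At N: go left to E.
    At E: no left child.
    At E: go right to T.
      At T: go left to Y.
        Y is a leaf — visit Y.
      At T: no right child.
      Visit T.
    Visit E.
  At N: go right to L.
    At L: no left child.
    At L: go right to V.
      V is a leaf — visit V.
    Visit L.
  Visit N.
Visit J.
Full post-order sequence: F, K, U, M, Y, T, E, V, L, N, J.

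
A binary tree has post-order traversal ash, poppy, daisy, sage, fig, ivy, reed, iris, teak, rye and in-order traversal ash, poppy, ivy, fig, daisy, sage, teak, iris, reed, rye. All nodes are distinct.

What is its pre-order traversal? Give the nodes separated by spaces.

rye teak ivy poppy ash fig sage daisy iris reed

The last element of post-order is the root; it splits in-order into left and right subtrees.
Root rye: left subtree has 9 nodes {ash, poppy, ivy, fig, daisy, sage, teak, iris, reed}, right has 0 { }.
  Root teak: left subtree has 6 nodes {ash, poppy, ivy, fig, daisy, sage}, right has 2 {iris, reed}.
    Root ivy: left subtree has 2 nodes {ash, poppy}, right has 3 {fig, daisy, sage}.
      Root poppy: left subtree has 1 node {ash}, right has 0 { }.
      Root fig: left subtree has 0 nodes { }, right has 2 {daisy, sage}.
        Root sage: left subtree has 1 node {daisy}, right has 0 { }.
    Root iris: left subtree has 0 nodes { }, right has 1 {reed}.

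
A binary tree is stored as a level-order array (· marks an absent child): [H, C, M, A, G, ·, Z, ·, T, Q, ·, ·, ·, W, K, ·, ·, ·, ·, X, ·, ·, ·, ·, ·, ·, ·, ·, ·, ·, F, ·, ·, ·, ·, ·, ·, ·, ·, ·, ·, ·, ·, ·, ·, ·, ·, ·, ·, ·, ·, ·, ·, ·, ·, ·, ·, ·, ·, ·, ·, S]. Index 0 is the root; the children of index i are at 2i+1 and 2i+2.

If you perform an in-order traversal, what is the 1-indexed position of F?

13

In-order visits the left subtree, then the node, then the right subtree.
At H: go left to C.
  At C: go left to A.
    At A: no left child.
    Visit A.
    At A: go right to T.
      T is a leaf — visit T.
  Visit C.
  At C: go right to G.
    At G: go left to Q.
      At Q: go left to X.
        X is a leaf — visit X.
      Visit Q.
      At Q: no right child.
    Visit G.
    At G: no right child.
Visit H.
At H: go right to M.
  At M: no left child.
  Visit M.
  At M: go right to Z.
    At Z: go left to W.
      W is a leaf — visit W.
    Visit Z.
    At Z: go right to K.
      At K: no left child.
      Visit K.
      At K: go right to F.
        At F: go left to S.
          S is a leaf — visit S.
        Visit F.
        At F: no right child.
Full in-order sequence: A, T, C, X, Q, G, H, M, W, Z, K, S, F.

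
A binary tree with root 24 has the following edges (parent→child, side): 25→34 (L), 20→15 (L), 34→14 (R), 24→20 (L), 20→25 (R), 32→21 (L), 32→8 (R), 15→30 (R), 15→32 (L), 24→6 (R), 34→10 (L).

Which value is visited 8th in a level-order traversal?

34

Level-order visits nodes level by level from the root, left to right within each level.
Level 0: 24
Level 1: 20, 6
Level 2: 15, 25
Level 3: 32, 30, 34
Level 4: 21, 8, 10, 14
Full level-order sequence: 24, 20, 6, 15, 25, 32, 30, 34, 21, 8, 10, 14.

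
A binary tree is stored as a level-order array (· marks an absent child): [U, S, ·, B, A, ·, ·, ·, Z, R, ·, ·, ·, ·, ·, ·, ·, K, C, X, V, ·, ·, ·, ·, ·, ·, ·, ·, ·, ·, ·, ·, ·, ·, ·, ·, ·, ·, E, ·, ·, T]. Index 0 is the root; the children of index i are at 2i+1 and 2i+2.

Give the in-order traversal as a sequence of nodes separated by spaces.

In-order visits the left subtree, then the node, then the right subtree.
At U: go left to S.
  At S: go left to B.
    At B: no left child.
    Visit B.
    At B: go right to Z.
      At Z: go left to K.
        K is a leaf — visit K.
      Visit Z.
      At Z: go right to C.
        C is a leaf — visit C.
  Visit S.
  At S: go right to A.
    At A: go left to R.
      At R: go left to X.
        At X: go left to E.
          E is a leaf — visit E.
        Visit X.
        At X: no right child.
      Visit R.
      At R: go right to V.
        At V: no left child.
        Visit V.
        At V: go right to T.
          T is a leaf — visit T.
    Visit A.
    At A: no right child.
Visit U.
At U: no right child.

B K Z C S E X R V T A U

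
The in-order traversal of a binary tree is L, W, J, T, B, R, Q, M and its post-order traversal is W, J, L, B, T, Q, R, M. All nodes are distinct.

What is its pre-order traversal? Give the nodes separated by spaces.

M R T L J W B Q

The last element of post-order is the root; it splits in-order into left and right subtrees.
Root M: left subtree has 7 nodes {L, W, J, T, B, R, Q}, right has 0 { }.
  Root R: left subtree has 5 nodes {L, W, J, T, B}, right has 1 {Q}.
    Root T: left subtree has 3 nodes {L, W, J}, right has 1 {B}.
      Root L: left subtree has 0 nodes { }, right has 2 {W, J}.
        Root J: left subtree has 1 node {W}, right has 0 { }.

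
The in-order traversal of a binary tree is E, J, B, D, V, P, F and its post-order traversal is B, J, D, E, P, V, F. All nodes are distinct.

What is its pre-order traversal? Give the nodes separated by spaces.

F V E D J B P

The last element of post-order is the root; it splits in-order into left and right subtrees.
Root F: left subtree has 6 nodes {E, J, B, D, V, P}, right has 0 { }.
  Root V: left subtree has 4 nodes {E, J, B, D}, right has 1 {P}.
    Root E: left subtree has 0 nodes { }, right has 3 {J, B, D}.
      Root D: left subtree has 2 nodes {J, B}, right has 0 { }.
        Root J: left subtree has 0 nodes { }, right has 1 {B}.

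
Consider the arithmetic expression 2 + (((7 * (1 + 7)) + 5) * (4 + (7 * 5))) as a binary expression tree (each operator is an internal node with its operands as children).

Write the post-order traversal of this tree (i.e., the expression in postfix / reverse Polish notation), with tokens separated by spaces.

Post-order on an expression tree gives postfix notation: for each operator, emit left operand, right operand, then the operator.

2 7 1 7 + * 5 + 4 7 5 * + * +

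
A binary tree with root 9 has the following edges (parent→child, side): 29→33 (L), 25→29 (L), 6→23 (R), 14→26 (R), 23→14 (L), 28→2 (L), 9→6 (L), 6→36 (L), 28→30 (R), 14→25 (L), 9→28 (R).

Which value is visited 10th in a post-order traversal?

30

Post-order visits the left subtree, then the right subtree, then the node.
At 9: go left to 6.
  At 6: go left to 36.
    36 is a leaf — visit 36.
  At 6: go right to 23.
    At 23: go left to 14.
      At 14: go left to 25.
        At 25: go left to 29.
          At 29: go left to 33.
            33 is a leaf — visit 33.
          At 29: no right child.
          Visit 29.
        At 25: no right child.
        Visit 25.
      At 14: go right to 26.
        26 is a leaf — visit 26.
      Visit 14.
    At 23: no right child.
    Visit 23.
  Visit 6.
At 9: go right to 28.
  At 28: go left to 2.
    2 is a leaf — visit 2.
  At 28: go right to 30.
    30 is a leaf — visit 30.
  Visit 28.
Visit 9.
Full post-order sequence: 36, 33, 29, 25, 26, 14, 23, 6, 2, 30, 28, 9.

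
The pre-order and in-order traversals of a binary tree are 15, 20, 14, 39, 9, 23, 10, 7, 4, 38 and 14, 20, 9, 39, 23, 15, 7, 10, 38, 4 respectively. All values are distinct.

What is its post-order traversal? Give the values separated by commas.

14, 9, 23, 39, 20, 7, 38, 4, 10, 15

The first element of pre-order is the root; it splits in-order into left and right subtrees.
Root 15: left subtree has 5 nodes {14, 20, 9, 39, 23}, right has 4 {7, 10, 38, 4}.
  Root 20: left subtree has 1 node {14}, right has 3 {9, 39, 23}.
    Root 39: left subtree has 1 node {9}, right has 1 {23}.
  Root 10: left subtree has 1 node {7}, right has 2 {38, 4}.
    Root 4: left subtree has 1 node {38}, right has 0 { }.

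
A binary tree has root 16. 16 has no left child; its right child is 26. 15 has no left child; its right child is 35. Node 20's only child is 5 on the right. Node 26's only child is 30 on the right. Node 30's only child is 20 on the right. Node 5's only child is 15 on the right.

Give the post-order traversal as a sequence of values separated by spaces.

Post-order visits the left subtree, then the right subtree, then the node.
At 16: no left child.
At 16: go right to 26.
  At 26: no left child.
  At 26: go right to 30.
    At 30: no left child.
    At 30: go right to 20.
      At 20: no left child.
      At 20: go right to 5.
        At 5: no left child.
        At 5: go right to 15.
          At 15: no left child.
          At 15: go right to 35.
            35 is a leaf — visit 35.
          Visit 15.
        Visit 5.
      Visit 20.
    Visit 30.
  Visit 26.
Visit 16.

35 15 5 20 30 26 16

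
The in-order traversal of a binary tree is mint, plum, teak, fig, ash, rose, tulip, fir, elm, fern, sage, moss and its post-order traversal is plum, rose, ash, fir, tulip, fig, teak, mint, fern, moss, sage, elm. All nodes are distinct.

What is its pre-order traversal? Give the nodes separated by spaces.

elm mint teak plum fig tulip ash rose fir sage fern moss

The last element of post-order is the root; it splits in-order into left and right subtrees.
Root elm: left subtree has 8 nodes {mint, plum, teak, fig, ash, rose, tulip, fir}, right has 3 {fern, sage, moss}.
  Root mint: left subtree has 0 nodes { }, right has 7 {plum, teak, fig, ash, rose, tulip, fir}.
    Root teak: left subtree has 1 node {plum}, right has 5 {fig, ash, rose, tulip, fir}.
      Root fig: left subtree has 0 nodes { }, right has 4 {ash, rose, tulip, fir}.
        Root tulip: left subtree has 2 nodes {ash, rose}, right has 1 {fir}.
          Root ash: left subtree has 0 nodes { }, right has 1 {rose}.
  Root sage: left subtree has 1 node {fern}, right has 1 {moss}.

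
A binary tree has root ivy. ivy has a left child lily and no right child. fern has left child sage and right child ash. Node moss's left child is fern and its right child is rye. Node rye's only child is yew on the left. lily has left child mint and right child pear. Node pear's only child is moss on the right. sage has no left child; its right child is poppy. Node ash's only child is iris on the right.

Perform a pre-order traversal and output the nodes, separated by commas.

Pre-order visits the node, then its left subtree, then its right subtree.
Visit ivy.
At ivy: go left to lily.
  Visit lily.
  At lily: go left to mint.
    mint is a leaf — visit mint.
  At lily: go right to pear.
    Visit pear.
    At pear: no left child.
    At pear: go right to moss.
      Visit moss.
      At moss: go left to fern.
        Visit fern.
        At fern: go left to sage.
          Visit sage.
          At sage: no left child.
          At sage: go right to poppy.
            poppy is a leaf — visit poppy.
        At fern: go right to ash.
          Visit ash.
          At ash: no left child.
          At ash: go right to iris.
            iris is a leaf — visit iris.
      At moss: go right to rye.
        Visit rye.
        At rye: go left to yew.
          yew is a leaf — visit yew.
        At rye: no right child.
At ivy: no right child.

ivy, lily, mint, pear, moss, fern, sage, poppy, ash, iris, rye, yew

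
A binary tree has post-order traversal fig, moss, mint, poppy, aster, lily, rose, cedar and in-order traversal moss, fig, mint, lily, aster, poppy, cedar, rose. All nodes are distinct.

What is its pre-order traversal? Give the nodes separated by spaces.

The last element of post-order is the root; it splits in-order into left and right subtrees.
Root cedar: left subtree has 6 nodes {moss, fig, mint, lily, aster, poppy}, right has 1 {rose}.
  Root lily: left subtree has 3 nodes {moss, fig, mint}, right has 2 {aster, poppy}.
    Root mint: left subtree has 2 nodes {moss, fig}, right has 0 { }.
      Root moss: left subtree has 0 nodes { }, right has 1 {fig}.
    Root aster: left subtree has 0 nodes { }, right has 1 {poppy}.

cedar lily mint moss fig aster poppy rose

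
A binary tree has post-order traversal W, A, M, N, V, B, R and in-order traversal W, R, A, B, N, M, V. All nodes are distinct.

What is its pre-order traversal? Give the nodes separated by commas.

The last element of post-order is the root; it splits in-order into left and right subtrees.
Root R: left subtree has 1 node {W}, right has 5 {A, B, N, M, V}.
  Root B: left subtree has 1 node {A}, right has 3 {N, M, V}.
    Root V: left subtree has 2 nodes {N, M}, right has 0 { }.
      Root N: left subtree has 0 nodes { }, right has 1 {M}.

R, W, B, A, V, N, M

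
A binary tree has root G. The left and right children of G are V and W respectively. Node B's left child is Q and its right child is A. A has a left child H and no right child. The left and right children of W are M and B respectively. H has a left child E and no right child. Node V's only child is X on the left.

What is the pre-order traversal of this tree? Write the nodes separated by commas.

G, V, X, W, M, B, Q, A, H, E

Pre-order visits the node, then its left subtree, then its right subtree.
Visit G.
At G: go left to V.
  Visit V.
  At V: go left to X.
    X is a leaf — visit X.
  At V: no right child.
At G: go right to W.
  Visit W.
  At W: go left to M.
    M is a leaf — visit M.
  At W: go right to B.
    Visit B.
    At B: go left to Q.
      Q is a leaf — visit Q.
    At B: go right to A.
      Visit A.
      At A: go left to H.
        Visit H.
        At H: go left to E.
          E is a leaf — visit E.
        At H: no right child.
      At A: no right child.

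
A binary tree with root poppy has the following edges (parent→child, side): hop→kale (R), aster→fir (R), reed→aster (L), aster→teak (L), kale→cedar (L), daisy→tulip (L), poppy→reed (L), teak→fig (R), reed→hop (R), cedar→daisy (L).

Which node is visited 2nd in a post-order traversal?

teak

Post-order visits the left subtree, then the right subtree, then the node.
At poppy: go left to reed.
  At reed: go left to aster.
    At aster: go left to teak.
      At teak: no left child.
      At teak: go right to fig.
        fig is a leaf — visit fig.
      Visit teak.
    At aster: go right to fir.
      fir is a leaf — visit fir.
    Visit aster.
  At reed: go right to hop.
    At hop: no left child.
    At hop: go right to kale.
      At kale: go left to cedar.
        At cedar: go left to daisy.
          At daisy: go left to tulip.
            tulip is a leaf — visit tulip.
          At daisy: no right child.
          Visit daisy.
        At cedar: no right child.
        Visit cedar.
      At kale: no right child.
      Visit kale.
    Visit hop.
  Visit reed.
At poppy: no right child.
Visit poppy.
Full post-order sequence: fig, teak, fir, aster, tulip, daisy, cedar, kale, hop, reed, poppy.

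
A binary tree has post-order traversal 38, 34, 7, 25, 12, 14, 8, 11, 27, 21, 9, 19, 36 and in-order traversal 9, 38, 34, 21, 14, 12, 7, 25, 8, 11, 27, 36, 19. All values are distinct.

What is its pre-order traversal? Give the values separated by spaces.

36 9 21 34 38 27 11 8 14 12 25 7 19

The last element of post-order is the root; it splits in-order into left and right subtrees.
Root 36: left subtree has 11 nodes {9, 38, 34, 21, 14, 12, 7, 25, 8, 11, 27}, right has 1 {19}.
  Root 9: left subtree has 0 nodes { }, right has 10 {38, 34, 21, 14, 12, 7, 25, 8, 11, 27}.
    Root 21: left subtree has 2 nodes {38, 34}, right has 7 {14, 12, 7, 25, 8, 11, 27}.
      Root 34: left subtree has 1 node {38}, right has 0 { }.
      Root 27: left subtree has 6 nodes {14, 12, 7, 25, 8, 11}, right has 0 { }.
        Root 11: left subtree has 5 nodes {14, 12, 7, 25, 8}, right has 0 { }.
          Root 8: left subtree has 4 nodes {14, 12, 7, 25}, right has 0 { }.
            Root 14: left subtree has 0 nodes { }, right has 3 {12, 7, 25}.
              Root 12: left subtree has 0 nodes { }, right has 2 {7, 25}.
                Root 25: left subtree has 1 node {7}, right has 0 { }.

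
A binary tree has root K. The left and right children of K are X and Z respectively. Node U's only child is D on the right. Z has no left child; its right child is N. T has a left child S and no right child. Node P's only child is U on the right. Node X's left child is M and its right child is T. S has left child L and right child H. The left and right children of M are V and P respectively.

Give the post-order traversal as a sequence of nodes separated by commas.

Post-order visits the left subtree, then the right subtree, then the node.
At K: go left to X.
  At X: go left to M.
    At M: go left to V.
      V is a leaf — visit V.
    At M: go right to P.
      At P: no left child.
      At P: go right to U.
        At U: no left child.
        At U: go right to D.
          D is a leaf — visit D.
        Visit U.
      Visit P.
    Visit M.
  At X: go right to T.
    At T: go left to S.
      At S: go left to L.
        L is a leaf — visit L.
      At S: go right to H.
        H is a leaf — visit H.
      Visit S.
    At T: no right child.
    Visit T.
  Visit X.
At K: go right to Z.
  At Z: no left child.
  At Z: go right to N.
    N is a leaf — visit N.
  Visit Z.
Visit K.

V, D, U, P, M, L, H, S, T, X, N, Z, K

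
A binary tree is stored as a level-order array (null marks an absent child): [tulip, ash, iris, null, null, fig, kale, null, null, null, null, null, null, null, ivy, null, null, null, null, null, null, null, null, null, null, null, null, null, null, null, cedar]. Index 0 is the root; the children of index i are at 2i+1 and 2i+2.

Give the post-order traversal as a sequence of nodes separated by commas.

Post-order visits the left subtree, then the right subtree, then the node.
At tulip: go left to ash.
  ash is a leaf — visit ash.
At tulip: go right to iris.
  At iris: go left to fig.
    fig is a leaf — visit fig.
  At iris: go right to kale.
    At kale: no left child.
    At kale: go right to ivy.
      At ivy: no left child.
      At ivy: go right to cedar.
        cedar is a leaf — visit cedar.
      Visit ivy.
    Visit kale.
  Visit iris.
Visit tulip.

ash, fig, cedar, ivy, kale, iris, tulip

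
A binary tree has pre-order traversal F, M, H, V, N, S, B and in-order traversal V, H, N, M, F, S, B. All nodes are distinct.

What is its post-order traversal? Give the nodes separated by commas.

V, N, H, M, B, S, F

The first element of pre-order is the root; it splits in-order into left and right subtrees.
Root F: left subtree has 4 nodes {V, H, N, M}, right has 2 {S, B}.
  Root M: left subtree has 3 nodes {V, H, N}, right has 0 { }.
    Root H: left subtree has 1 node {V}, right has 1 {N}.
  Root S: left subtree has 0 nodes { }, right has 1 {B}.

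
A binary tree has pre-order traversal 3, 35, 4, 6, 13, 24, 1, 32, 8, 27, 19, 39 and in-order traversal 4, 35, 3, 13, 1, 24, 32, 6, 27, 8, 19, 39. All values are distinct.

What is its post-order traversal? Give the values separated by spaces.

4 35 1 32 24 13 27 39 19 8 6 3

The first element of pre-order is the root; it splits in-order into left and right subtrees.
Root 3: left subtree has 2 nodes {4, 35}, right has 9 {13, 1, 24, 32, 6, 27, 8, 19, 39}.
  Root 35: left subtree has 1 node {4}, right has 0 { }.
  Root 6: left subtree has 4 nodes {13, 1, 24, 32}, right has 4 {27, 8, 19, 39}.
    Root 13: left subtree has 0 nodes { }, right has 3 {1, 24, 32}.
      Root 24: left subtree has 1 node {1}, right has 1 {32}.
    Root 8: left subtree has 1 node {27}, right has 2 {19, 39}.
      Root 19: left subtree has 0 nodes { }, right has 1 {39}.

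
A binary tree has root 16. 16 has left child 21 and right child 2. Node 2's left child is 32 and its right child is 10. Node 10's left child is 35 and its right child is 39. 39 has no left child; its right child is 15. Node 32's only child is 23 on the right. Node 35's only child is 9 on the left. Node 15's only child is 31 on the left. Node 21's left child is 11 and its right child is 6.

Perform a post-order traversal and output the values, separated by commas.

11, 6, 21, 23, 32, 9, 35, 31, 15, 39, 10, 2, 16

Post-order visits the left subtree, then the right subtree, then the node.
At 16: go left to 21.
  At 21: go left to 11.
    11 is a leaf — visit 11.
  At 21: go right to 6.
    6 is a leaf — visit 6.
  Visit 21.
At 16: go right to 2.
  At 2: go left to 32.
    At 32: no left child.
    At 32: go right to 23.
      23 is a leaf — visit 23.
    Visit 32.
  At 2: go right to 10.
    At 10: go left to 35.
      At 35: go left to 9.
        9 is a leaf — visit 9.
      At 35: no right child.
      Visit 35.
    At 10: go right to 39.
      At 39: no left child.
      At 39: go right to 15.
        At 15: go left to 31.
          31 is a leaf — visit 31.
        At 15: no right child.
        Visit 15.
      Visit 39.
    Visit 10.
  Visit 2.
Visit 16.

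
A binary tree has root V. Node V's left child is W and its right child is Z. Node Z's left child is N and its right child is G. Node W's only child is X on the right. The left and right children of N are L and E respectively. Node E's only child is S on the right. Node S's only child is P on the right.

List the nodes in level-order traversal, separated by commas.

Level-order visits nodes level by level from the root, left to right within each level.
Level 0: V
Level 1: W, Z
Level 2: X, N, G
Level 3: L, E
Level 4: S
Level 5: P

V, W, Z, X, N, G, L, E, S, P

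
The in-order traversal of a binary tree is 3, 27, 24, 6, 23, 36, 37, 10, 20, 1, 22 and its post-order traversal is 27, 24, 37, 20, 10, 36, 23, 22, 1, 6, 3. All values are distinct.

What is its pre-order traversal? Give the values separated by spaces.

The last element of post-order is the root; it splits in-order into left and right subtrees.
Root 3: left subtree has 0 nodes { }, right has 10 {27, 24, 6, 23, 36, 37, 10, 20, 1, 22}.
  Root 6: left subtree has 2 nodes {27, 24}, right has 7 {23, 36, 37, 10, 20, 1, 22}.
    Root 24: left subtree has 1 node {27}, right has 0 { }.
    Root 1: left subtree has 5 nodes {23, 36, 37, 10, 20}, right has 1 {22}.
      Root 23: left subtree has 0 nodes { }, right has 4 {36, 37, 10, 20}.
        Root 36: left subtree has 0 nodes { }, right has 3 {37, 10, 20}.
          Root 10: left subtree has 1 node {37}, right has 1 {20}.

3 6 24 27 1 23 36 10 37 20 22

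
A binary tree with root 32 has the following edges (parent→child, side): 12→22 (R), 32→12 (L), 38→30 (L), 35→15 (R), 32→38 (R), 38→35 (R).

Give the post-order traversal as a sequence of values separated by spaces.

Post-order visits the left subtree, then the right subtree, then the node.
At 32: go left to 12.
  At 12: no left child.
  At 12: go right to 22.
    22 is a leaf — visit 22.
  Visit 12.
At 32: go right to 38.
  At 38: go left to 30.
    30 is a leaf — visit 30.
  At 38: go right to 35.
    At 35: no left child.
    At 35: go right to 15.
      15 is a leaf — visit 15.
    Visit 35.
  Visit 38.
Visit 32.

22 12 30 15 35 38 32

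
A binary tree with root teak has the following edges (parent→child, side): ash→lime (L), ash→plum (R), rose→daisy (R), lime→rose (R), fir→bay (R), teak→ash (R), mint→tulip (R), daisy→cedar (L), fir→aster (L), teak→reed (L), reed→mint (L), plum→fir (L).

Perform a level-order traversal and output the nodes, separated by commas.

Level-order visits nodes level by level from the root, left to right within each level.
Level 0: teak
Level 1: reed, ash
Level 2: mint, lime, plum
Level 3: tulip, rose, fir
Level 4: daisy, aster, bay
Level 5: cedar

teak, reed, ash, mint, lime, plum, tulip, rose, fir, daisy, aster, bay, cedar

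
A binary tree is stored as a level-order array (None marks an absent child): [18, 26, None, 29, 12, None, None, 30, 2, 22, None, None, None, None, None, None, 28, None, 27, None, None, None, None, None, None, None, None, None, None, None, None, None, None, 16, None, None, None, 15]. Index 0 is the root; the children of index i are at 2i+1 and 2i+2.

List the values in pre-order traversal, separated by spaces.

Pre-order visits the node, then its left subtree, then its right subtree.
Visit 18.
At 18: go left to 26.
  Visit 26.
  At 26: go left to 29.
    Visit 29.
    At 29: go left to 30.
      Visit 30.
      At 30: no left child.
      At 30: go right to 28.
        Visit 28.
        At 28: go left to 16.
          16 is a leaf — visit 16.
        At 28: no right child.
    At 29: go right to 2.
      Visit 2.
      At 2: no left child.
      At 2: go right to 27.
        Visit 27.
        At 27: go left to 15.
          15 is a leaf — visit 15.
        At 27: no right child.
  At 26: go right to 12.
    Visit 12.
    At 12: go left to 22.
      22 is a leaf — visit 22.
    At 12: no right child.
At 18: no right child.

18 26 29 30 28 16 2 27 15 12 22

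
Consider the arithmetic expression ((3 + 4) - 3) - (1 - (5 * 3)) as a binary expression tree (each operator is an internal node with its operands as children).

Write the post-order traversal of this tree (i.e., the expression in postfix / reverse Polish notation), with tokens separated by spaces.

Post-order on an expression tree gives postfix notation: for each operator, emit left operand, right operand, then the operator.

3 4 + 3 - 1 5 3 * - -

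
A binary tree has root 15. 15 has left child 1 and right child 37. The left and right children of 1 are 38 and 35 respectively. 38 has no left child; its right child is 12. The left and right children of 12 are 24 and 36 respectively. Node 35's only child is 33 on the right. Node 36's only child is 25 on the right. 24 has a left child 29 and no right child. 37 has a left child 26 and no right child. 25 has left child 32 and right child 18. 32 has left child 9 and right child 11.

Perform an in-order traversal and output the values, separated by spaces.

In-order visits the left subtree, then the node, then the right subtree.
At 15: go left to 1.
  At 1: go left to 38.
    At 38: no left child.
    Visit 38.
    At 38: go right to 12.
      At 12: go left to 24.
        At 24: go left to 29.
          29 is a leaf — visit 29.
        Visit 24.
        At 24: no right child.
      Visit 12.
      At 12: go right to 36.
        At 36: no left child.
        Visit 36.
        At 36: go right to 25.
          At 25: go left to 32.
            At 32: go left to 9.
              9 is a leaf — visit 9.
            Visit 32.
            At 32: go right to 11.
              11 is a leaf — visit 11.
          Visit 25.
          At 25: go right to 18.
            18 is a leaf — visit 18.
  Visit 1.
  At 1: go right to 35.
    At 35: no left child.
    Visit 35.
    At 35: go right to 33.
      33 is a leaf — visit 33.
Visit 15.
At 15: go right to 37.
  At 37: go left to 26.
    26 is a leaf — visit 26.
  Visit 37.
  At 37: no right child.

38 29 24 12 36 9 32 11 25 18 1 35 33 15 26 37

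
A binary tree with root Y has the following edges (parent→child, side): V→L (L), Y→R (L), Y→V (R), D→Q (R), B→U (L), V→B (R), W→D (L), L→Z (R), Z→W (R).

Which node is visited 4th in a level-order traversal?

Level-order visits nodes level by level from the root, left to right within each level.
Level 0: Y
Level 1: R, V
Level 2: L, B
Level 3: Z, U
Level 4: W
Level 5: D
Level 6: Q
Full level-order sequence: Y, R, V, L, B, Z, U, W, D, Q.

L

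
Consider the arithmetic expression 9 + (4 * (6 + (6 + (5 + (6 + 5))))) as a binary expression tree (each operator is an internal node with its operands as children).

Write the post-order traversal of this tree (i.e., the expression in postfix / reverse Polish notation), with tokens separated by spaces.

Post-order on an expression tree gives postfix notation: for each operator, emit left operand, right operand, then the operator.

9 4 6 6 5 6 5 + + + + * +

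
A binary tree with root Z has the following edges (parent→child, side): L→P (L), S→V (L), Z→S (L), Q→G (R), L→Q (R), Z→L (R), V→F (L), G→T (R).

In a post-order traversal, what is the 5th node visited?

T

Post-order visits the left subtree, then the right subtree, then the node.
At Z: go left to S.
  At S: go left to V.
    At V: go left to F.
      F is a leaf — visit F.
    At V: no right child.
    Visit V.
  At S: no right child.
  Visit S.
At Z: go right to L.
  At L: go left to P.
    P is a leaf — visit P.
  At L: go right to Q.
    At Q: no left child.
    At Q: go right to G.
      At G: no left child.
      At G: go right to T.
        T is a leaf — visit T.
      Visit G.
    Visit Q.
  Visit L.
Visit Z.
Full post-order sequence: F, V, S, P, T, G, Q, L, Z.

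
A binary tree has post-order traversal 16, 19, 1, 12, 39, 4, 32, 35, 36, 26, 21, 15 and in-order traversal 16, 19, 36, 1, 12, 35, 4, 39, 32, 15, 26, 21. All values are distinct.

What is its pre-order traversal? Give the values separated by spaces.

15 36 19 16 35 12 1 32 4 39 21 26

The last element of post-order is the root; it splits in-order into left and right subtrees.
Root 15: left subtree has 9 nodes {16, 19, 36, 1, 12, 35, 4, 39, 32}, right has 2 {26, 21}.
  Root 36: left subtree has 2 nodes {16, 19}, right has 6 {1, 12, 35, 4, 39, 32}.
    Root 19: left subtree has 1 node {16}, right has 0 { }.
    Root 35: left subtree has 2 nodes {1, 12}, right has 3 {4, 39, 32}.
      Root 12: left subtree has 1 node {1}, right has 0 { }.
      Root 32: left subtree has 2 nodes {4, 39}, right has 0 { }.
        Root 4: left subtree has 0 nodes { }, right has 1 {39}.
  Root 21: left subtree has 1 node {26}, right has 0 { }.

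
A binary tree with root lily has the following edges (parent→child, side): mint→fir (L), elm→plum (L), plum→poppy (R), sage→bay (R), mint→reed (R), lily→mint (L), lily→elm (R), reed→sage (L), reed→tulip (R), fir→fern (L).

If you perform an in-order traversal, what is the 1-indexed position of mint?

In-order visits the left subtree, then the node, then the right subtree.
At lily: go left to mint.
  At mint: go left to fir.
    At fir: go left to fern.
      fern is a leaf — visit fern.
    Visit fir.
    At fir: no right child.
  Visit mint.
  At mint: go right to reed.
    At reed: go left to sage.
      At sage: no left child.
      Visit sage.
      At sage: go right to bay.
        bay is a leaf — visit bay.
    Visit reed.
    At reed: go right to tulip.
      tulip is a leaf — visit tulip.
Visit lily.
At lily: go right to elm.
  At elm: go left to plum.
    At plum: no left child.
    Visit plum.
    At plum: go right to poppy.
      poppy is a leaf — visit poppy.
  Visit elm.
  At elm: no right child.
Full in-order sequence: fern, fir, mint, sage, bay, reed, tulip, lily, plum, poppy, elm.

3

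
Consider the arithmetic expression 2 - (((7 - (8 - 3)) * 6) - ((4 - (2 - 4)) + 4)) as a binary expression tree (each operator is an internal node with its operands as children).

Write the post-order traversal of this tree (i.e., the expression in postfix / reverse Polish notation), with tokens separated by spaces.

2 7 8 3 - - 6 * 4 2 4 - - 4 + - -

Post-order on an expression tree gives postfix notation: for each operator, emit left operand, right operand, then the operator.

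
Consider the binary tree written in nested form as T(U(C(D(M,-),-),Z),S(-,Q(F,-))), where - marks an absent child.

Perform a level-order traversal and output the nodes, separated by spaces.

Level-order visits nodes level by level from the root, left to right within each level.
Level 0: T
Level 1: U, S
Level 2: C, Z, Q
Level 3: D, F
Level 4: M

T U S C Z Q D F M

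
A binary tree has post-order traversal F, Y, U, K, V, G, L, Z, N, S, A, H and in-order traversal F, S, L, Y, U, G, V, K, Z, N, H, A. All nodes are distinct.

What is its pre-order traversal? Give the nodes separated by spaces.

The last element of post-order is the root; it splits in-order into left and right subtrees.
Root H: left subtree has 10 nodes {F, S, L, Y, U, G, V, K, Z, N}, right has 1 {A}.
  Root S: left subtree has 1 node {F}, right has 8 {L, Y, U, G, V, K, Z, N}.
    Root N: left subtree has 7 nodes {L, Y, U, G, V, K, Z}, right has 0 { }.
      Root Z: left subtree has 6 nodes {L, Y, U, G, V, K}, right has 0 { }.
        Root L: left subtree has 0 nodes { }, right has 5 {Y, U, G, V, K}.
          Root G: left subtree has 2 nodes {Y, U}, right has 2 {V, K}.
            Root U: left subtree has 1 node {Y}, right has 0 { }.
            Root V: left subtree has 0 nodes { }, right has 1 {K}.

H S F N Z L G U Y V K A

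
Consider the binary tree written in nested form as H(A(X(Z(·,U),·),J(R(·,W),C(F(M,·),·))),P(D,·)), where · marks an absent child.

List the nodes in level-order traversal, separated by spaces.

H A P X J D Z R C U W F M

Level-order visits nodes level by level from the root, left to right within each level.
Level 0: H
Level 1: A, P
Level 2: X, J, D
Level 3: Z, R, C
Level 4: U, W, F
Level 5: M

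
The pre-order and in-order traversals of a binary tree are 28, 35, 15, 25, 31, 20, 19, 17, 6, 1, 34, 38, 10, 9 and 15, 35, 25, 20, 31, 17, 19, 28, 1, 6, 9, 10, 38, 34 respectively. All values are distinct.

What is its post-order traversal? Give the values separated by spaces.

15 20 17 19 31 25 35 1 9 10 38 34 6 28

The first element of pre-order is the root; it splits in-order into left and right subtrees.
Root 28: left subtree has 7 nodes {15, 35, 25, 20, 31, 17, 19}, right has 6 {1, 6, 9, 10, 38, 34}.
  Root 35: left subtree has 1 node {15}, right has 5 {25, 20, 31, 17, 19}.
    Root 25: left subtree has 0 nodes { }, right has 4 {20, 31, 17, 19}.
      Root 31: left subtree has 1 node {20}, right has 2 {17, 19}.
        Root 19: left subtree has 1 node {17}, right has 0 { }.
  Root 6: left subtree has 1 node {1}, right has 4 {9, 10, 38, 34}.
    Root 34: left subtree has 3 nodes {9, 10, 38}, right has 0 { }.
      Root 38: left subtree has 2 nodes {9, 10}, right has 0 { }.
        Root 10: left subtree has 1 node {9}, right has 0 { }.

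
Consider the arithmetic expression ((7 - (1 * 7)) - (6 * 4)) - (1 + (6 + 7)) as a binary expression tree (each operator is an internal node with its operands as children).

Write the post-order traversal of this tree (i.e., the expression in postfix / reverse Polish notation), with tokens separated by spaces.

7 1 7 * - 6 4 * - 1 6 7 + + -

Post-order on an expression tree gives postfix notation: for each operator, emit left operand, right operand, then the operator.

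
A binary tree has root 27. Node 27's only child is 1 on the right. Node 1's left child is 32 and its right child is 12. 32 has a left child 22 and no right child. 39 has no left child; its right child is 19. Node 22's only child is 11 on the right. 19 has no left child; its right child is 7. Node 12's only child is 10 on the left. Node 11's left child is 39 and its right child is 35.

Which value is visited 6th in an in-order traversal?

In-order visits the left subtree, then the node, then the right subtree.
At 27: no left child.
Visit 27.
At 27: go right to 1.
  At 1: go left to 32.
    At 32: go left to 22.
      At 22: no left child.
      Visit 22.
      At 22: go right to 11.
        At 11: go left to 39.
          At 39: no left child.
          Visit 39.
          At 39: go right to 19.
            At 19: no left child.
            Visit 19.
            At 19: go right to 7.
              7 is a leaf — visit 7.
        Visit 11.
        At 11: go right to 35.
          35 is a leaf — visit 35.
    Visit 32.
    At 32: no right child.
  Visit 1.
  At 1: go right to 12.
    At 12: go left to 10.
      10 is a leaf — visit 10.
    Visit 12.
    At 12: no right child.
Full in-order sequence: 27, 22, 39, 19, 7, 11, 35, 32, 1, 10, 12.

11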